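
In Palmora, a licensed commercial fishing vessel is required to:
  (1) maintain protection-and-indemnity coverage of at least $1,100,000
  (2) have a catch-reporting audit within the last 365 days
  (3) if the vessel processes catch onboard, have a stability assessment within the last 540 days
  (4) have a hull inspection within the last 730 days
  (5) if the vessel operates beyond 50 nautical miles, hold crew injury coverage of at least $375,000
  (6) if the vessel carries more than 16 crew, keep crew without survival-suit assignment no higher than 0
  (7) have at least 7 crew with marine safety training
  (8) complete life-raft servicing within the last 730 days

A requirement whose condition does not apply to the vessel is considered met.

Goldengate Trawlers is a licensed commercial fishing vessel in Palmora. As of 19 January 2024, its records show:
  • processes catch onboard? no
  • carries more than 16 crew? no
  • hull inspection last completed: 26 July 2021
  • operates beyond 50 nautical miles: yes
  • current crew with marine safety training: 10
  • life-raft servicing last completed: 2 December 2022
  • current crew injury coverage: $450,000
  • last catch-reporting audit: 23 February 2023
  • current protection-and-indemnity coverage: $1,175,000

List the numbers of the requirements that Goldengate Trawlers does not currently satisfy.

1. protection-and-indemnity coverage $1,175,000 ≥ $1,100,000 → met
2. catch-reporting audit 330 days ago vs limit 365 → met
3. condition 'processes catch onboard' does not hold → requirement n/a → met
4. hull inspection 907 days ago vs limit 730 → not met
5. condition 'operates beyond 50 nautical miles' holds; crew injury coverage $450,000 ≥ $375,000 → met
6. condition 'carries more than 16 crew' does not hold → requirement n/a → met
7. crew with marine safety training 10 ≥ 7 → met
8. life-raft servicing 413 days ago vs limit 730 → met
Not met: 4

4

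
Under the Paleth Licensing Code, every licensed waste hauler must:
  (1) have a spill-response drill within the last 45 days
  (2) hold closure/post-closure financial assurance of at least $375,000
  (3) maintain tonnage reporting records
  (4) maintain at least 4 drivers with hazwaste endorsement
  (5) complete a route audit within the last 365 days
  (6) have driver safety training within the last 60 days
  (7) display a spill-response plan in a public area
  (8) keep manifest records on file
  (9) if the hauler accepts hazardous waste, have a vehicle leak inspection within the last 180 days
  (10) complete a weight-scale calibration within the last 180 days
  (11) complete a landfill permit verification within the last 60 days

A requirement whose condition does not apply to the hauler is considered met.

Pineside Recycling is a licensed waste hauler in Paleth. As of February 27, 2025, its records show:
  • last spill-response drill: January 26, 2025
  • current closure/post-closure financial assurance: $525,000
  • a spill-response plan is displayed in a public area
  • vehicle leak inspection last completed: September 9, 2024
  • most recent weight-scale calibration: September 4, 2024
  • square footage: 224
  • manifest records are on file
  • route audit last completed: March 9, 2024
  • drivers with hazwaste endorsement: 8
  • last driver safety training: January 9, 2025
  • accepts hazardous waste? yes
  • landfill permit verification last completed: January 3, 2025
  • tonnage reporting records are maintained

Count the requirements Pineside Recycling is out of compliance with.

0

1. spill-response drill 32 days ago vs limit 45 → met
2. closure/post-closure financial assurance $525,000 ≥ $375,000 → met
3. tonnage reporting records present → met
4. drivers with hazwaste endorsement 8 ≥ 4 → met
5. route audit 355 days ago vs limit 365 → met
6. driver safety training 49 days ago vs limit 60 → met
7. spill-response plan present → met
8. manifest records present → met
9. condition 'accepts hazardous waste' holds; vehicle leak inspection 171 days ago vs limit 180 → met
10. weight-scale calibration 176 days ago vs limit 180 → met
11. landfill permit verification 55 days ago vs limit 60 → met
Not met: 0 of 11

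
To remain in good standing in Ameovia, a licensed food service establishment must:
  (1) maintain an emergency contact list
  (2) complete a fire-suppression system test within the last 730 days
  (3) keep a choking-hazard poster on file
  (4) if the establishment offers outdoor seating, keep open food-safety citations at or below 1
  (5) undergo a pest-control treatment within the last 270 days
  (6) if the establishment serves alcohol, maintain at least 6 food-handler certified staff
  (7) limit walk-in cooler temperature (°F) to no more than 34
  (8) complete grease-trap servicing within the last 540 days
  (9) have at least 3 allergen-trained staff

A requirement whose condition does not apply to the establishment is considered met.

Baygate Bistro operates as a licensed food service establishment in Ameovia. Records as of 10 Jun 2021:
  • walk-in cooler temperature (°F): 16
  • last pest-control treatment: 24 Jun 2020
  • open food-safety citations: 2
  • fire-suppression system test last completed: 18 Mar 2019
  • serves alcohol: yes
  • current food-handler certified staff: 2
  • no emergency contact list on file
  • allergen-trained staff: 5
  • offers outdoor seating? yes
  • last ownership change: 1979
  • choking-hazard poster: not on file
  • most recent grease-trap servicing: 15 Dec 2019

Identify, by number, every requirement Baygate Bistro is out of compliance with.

1, 2, 3, 4, 5, 6, 8

1. emergency contact list absent → not met
2. fire-suppression system test 815 days ago vs limit 730 → not met
3. choking-hazard poster absent → not met
4. condition 'offers outdoor seating' holds; open food-safety citations 2 > 1 → not met
5. pest-control treatment 351 days ago vs limit 270 → not met
6. condition 'serves alcohol' holds; food-handler certified staff 2 < 6 → not met
7. walk-in cooler temperature (°F) 16 ≤ 34 → met
8. grease-trap servicing 543 days ago vs limit 540 → not met
9. allergen-trained staff 5 ≥ 3 → met
Not met: 1, 2, 3, 4, 5, 6, 8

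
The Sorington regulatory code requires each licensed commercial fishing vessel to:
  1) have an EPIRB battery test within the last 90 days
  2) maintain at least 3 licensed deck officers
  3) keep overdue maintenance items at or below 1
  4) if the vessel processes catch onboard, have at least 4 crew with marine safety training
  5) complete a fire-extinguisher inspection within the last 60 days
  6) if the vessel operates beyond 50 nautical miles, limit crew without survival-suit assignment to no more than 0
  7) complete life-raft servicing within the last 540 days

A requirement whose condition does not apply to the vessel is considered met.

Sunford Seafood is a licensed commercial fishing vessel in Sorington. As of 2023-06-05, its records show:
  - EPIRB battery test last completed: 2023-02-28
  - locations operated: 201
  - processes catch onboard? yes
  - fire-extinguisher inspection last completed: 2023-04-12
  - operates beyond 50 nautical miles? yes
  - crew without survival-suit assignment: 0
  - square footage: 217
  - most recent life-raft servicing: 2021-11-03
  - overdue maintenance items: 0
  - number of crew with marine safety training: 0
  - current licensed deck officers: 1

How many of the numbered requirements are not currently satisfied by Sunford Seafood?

1. EPIRB battery test 97 days ago vs limit 90 → not met
2. licensed deck officers 1 < 3 → not met
3. overdue maintenance items 0 ≤ 1 → met
4. condition 'processes catch onboard' holds; crew with marine safety training 0 < 4 → not met
5. fire-extinguisher inspection 54 days ago vs limit 60 → met
6. condition 'operates beyond 50 nautical miles' holds; crew without survival-suit assignment 0 ≤ 0 → met
7. life-raft servicing 579 days ago vs limit 540 → not met
Not met: 4 of 7

4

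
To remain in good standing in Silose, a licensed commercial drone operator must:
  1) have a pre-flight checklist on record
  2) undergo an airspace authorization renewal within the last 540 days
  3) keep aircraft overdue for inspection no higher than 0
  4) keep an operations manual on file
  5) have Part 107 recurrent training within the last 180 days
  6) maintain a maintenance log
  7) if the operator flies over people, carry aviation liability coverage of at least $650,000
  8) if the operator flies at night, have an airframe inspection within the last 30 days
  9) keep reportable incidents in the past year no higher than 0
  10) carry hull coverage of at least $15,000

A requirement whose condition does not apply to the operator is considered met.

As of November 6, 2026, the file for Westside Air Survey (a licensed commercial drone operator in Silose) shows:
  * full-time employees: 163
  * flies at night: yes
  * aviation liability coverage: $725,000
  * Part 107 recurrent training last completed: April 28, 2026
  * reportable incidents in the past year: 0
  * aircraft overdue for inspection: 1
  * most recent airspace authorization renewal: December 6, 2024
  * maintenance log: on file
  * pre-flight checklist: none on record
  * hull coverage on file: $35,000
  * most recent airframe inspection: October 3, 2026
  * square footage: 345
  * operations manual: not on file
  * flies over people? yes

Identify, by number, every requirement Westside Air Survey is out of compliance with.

1. pre-flight checklist absent → not met
2. airspace authorization renewal 700 days ago vs limit 540 → not met
3. aircraft overdue for inspection 1 > 0 → not met
4. operations manual absent → not met
5. Part 107 recurrent training 192 days ago vs limit 180 → not met
6. maintenance log present → met
7. condition 'flies over people' holds; aviation liability coverage $725,000 ≥ $650,000 → met
8. condition 'flies at night' holds; airframe inspection 34 days ago vs limit 30 → not met
9. reportable incidents in the past year 0 ≤ 0 → met
10. hull coverage $35,000 ≥ $15,000 → met
Not met: 1, 2, 3, 4, 5, 8

1, 2, 3, 4, 5, 8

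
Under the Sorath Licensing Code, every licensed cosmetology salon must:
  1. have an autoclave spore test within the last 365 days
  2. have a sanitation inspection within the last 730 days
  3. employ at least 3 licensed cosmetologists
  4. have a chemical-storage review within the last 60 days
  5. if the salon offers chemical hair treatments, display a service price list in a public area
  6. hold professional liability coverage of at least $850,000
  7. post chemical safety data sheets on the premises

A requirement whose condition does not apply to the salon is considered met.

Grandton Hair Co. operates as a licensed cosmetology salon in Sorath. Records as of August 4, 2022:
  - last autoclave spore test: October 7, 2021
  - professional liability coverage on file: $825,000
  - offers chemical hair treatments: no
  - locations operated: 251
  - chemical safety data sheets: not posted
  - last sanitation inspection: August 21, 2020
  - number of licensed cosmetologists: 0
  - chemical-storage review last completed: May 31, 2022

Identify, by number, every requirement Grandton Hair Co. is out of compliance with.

1. autoclave spore test 301 days ago vs limit 365 → met
2. sanitation inspection 713 days ago vs limit 730 → met
3. licensed cosmetologists 0 < 3 → not met
4. chemical-storage review 65 days ago vs limit 60 → not met
5. condition 'offers chemical hair treatments' does not hold → requirement n/a → met
6. professional liability coverage $825,000 < $850,000 → not met
7. chemical safety data sheets absent → not met
Not met: 3, 4, 6, 7

3, 4, 6, 7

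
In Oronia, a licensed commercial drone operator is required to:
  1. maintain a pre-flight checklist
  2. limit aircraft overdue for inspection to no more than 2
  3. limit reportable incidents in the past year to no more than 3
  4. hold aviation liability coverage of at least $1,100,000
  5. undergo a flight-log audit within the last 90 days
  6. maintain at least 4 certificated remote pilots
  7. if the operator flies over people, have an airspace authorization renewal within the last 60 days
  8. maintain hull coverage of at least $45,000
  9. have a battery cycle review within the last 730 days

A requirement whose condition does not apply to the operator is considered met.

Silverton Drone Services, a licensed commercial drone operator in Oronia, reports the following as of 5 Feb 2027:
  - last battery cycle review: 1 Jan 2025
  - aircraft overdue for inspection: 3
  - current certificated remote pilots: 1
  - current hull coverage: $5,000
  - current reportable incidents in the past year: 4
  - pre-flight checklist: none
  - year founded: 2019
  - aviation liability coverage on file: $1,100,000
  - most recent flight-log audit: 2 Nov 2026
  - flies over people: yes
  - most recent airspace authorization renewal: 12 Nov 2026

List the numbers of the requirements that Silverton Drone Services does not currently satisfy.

1. pre-flight checklist absent → not met
2. aircraft overdue for inspection 3 > 2 → not met
3. reportable incidents in the past year 4 > 3 → not met
4. aviation liability coverage $1,100,000 ≥ $1,100,000 → met
5. flight-log audit 95 days ago vs limit 90 → not met
6. certificated remote pilots 1 < 4 → not met
7. condition 'flies over people' holds; airspace authorization renewal 85 days ago vs limit 60 → not met
8. hull coverage $5,000 < $45,000 → not met
9. battery cycle review 765 days ago vs limit 730 → not met
Not met: 1, 2, 3, 5, 6, 7, 8, 9

1, 2, 3, 5, 6, 7, 8, 9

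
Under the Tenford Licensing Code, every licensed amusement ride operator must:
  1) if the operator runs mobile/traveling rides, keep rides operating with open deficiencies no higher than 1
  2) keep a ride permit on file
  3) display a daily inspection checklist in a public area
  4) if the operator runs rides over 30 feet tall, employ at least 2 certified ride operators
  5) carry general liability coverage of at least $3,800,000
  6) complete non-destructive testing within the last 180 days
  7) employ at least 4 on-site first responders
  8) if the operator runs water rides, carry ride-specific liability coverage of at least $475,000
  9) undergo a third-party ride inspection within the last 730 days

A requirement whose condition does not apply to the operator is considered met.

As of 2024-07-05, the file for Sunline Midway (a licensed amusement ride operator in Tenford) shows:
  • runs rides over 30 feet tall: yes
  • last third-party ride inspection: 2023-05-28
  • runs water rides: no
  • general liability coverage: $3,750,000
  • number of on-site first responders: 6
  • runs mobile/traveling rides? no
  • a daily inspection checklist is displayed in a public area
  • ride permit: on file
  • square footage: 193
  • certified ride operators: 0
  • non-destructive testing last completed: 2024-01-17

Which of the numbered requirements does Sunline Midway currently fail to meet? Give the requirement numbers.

1. condition 'runs mobile/traveling rides' does not hold → requirement n/a → met
2. ride permit present → met
3. daily inspection checklist present → met
4. condition 'runs rides over 30 feet tall' holds; certified ride operators 0 < 2 → not met
5. general liability coverage $3,750,000 < $3,800,000 → not met
6. non-destructive testing 170 days ago vs limit 180 → met
7. on-site first responders 6 ≥ 4 → met
8. condition 'runs water rides' does not hold → requirement n/a → met
9. third-party ride inspection 404 days ago vs limit 730 → met
Not met: 4, 5

4, 5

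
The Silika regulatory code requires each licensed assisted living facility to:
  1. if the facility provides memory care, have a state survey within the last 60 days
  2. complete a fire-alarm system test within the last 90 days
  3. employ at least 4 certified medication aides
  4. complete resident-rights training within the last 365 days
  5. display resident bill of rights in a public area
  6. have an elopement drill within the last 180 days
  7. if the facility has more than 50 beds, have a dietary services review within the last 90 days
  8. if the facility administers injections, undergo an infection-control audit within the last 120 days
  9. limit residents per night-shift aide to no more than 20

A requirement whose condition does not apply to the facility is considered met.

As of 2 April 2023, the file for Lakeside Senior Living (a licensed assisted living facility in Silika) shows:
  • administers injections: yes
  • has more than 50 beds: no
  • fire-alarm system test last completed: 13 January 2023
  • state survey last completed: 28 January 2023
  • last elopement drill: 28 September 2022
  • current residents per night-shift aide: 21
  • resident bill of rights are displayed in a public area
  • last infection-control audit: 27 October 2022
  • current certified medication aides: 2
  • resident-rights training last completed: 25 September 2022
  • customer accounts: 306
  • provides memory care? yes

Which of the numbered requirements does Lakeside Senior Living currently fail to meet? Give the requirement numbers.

1. condition 'provides memory care' holds; state survey 64 days ago vs limit 60 → not met
2. fire-alarm system test 79 days ago vs limit 90 → met
3. certified medication aides 2 < 4 → not met
4. resident-rights training 189 days ago vs limit 365 → met
5. resident bill of rights present → met
6. elopement drill 186 days ago vs limit 180 → not met
7. condition 'has more than 50 beds' does not hold → requirement n/a → met
8. condition 'administers injections' holds; infection-control audit 157 days ago vs limit 120 → not met
9. residents per night-shift aide 21 > 20 → not met
Not met: 1, 3, 6, 8, 9

1, 3, 6, 8, 9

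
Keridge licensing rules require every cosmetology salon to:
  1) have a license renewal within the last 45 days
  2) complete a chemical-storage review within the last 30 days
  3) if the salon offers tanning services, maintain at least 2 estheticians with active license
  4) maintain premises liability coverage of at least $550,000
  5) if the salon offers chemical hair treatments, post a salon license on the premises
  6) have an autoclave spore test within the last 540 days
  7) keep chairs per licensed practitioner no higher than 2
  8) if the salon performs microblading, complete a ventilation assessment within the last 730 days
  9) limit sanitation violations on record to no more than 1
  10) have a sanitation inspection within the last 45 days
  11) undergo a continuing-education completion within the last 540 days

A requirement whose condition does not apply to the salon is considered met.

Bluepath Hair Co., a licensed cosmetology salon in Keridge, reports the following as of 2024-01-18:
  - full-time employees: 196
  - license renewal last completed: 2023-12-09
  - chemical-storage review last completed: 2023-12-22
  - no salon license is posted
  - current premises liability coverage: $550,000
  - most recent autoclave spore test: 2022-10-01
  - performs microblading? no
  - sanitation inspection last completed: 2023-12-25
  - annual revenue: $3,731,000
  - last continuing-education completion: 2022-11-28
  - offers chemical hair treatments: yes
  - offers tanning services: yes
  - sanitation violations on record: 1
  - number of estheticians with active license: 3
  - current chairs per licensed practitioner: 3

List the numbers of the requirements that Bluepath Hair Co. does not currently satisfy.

1. license renewal 40 days ago vs limit 45 → met
2. chemical-storage review 27 days ago vs limit 30 → met
3. condition 'offers tanning services' holds; estheticians with active license 3 ≥ 2 → met
4. premises liability coverage $550,000 ≥ $550,000 → met
5. condition 'offers chemical hair treatments' holds; salon license absent → not met
6. autoclave spore test 474 days ago vs limit 540 → met
7. chairs per licensed practitioner 3 > 2 → not met
8. condition 'performs microblading' does not hold → requirement n/a → met
9. sanitation violations on record 1 ≤ 1 → met
10. sanitation inspection 24 days ago vs limit 45 → met
11. continuing-education completion 416 days ago vs limit 540 → met
Not met: 5, 7

5, 7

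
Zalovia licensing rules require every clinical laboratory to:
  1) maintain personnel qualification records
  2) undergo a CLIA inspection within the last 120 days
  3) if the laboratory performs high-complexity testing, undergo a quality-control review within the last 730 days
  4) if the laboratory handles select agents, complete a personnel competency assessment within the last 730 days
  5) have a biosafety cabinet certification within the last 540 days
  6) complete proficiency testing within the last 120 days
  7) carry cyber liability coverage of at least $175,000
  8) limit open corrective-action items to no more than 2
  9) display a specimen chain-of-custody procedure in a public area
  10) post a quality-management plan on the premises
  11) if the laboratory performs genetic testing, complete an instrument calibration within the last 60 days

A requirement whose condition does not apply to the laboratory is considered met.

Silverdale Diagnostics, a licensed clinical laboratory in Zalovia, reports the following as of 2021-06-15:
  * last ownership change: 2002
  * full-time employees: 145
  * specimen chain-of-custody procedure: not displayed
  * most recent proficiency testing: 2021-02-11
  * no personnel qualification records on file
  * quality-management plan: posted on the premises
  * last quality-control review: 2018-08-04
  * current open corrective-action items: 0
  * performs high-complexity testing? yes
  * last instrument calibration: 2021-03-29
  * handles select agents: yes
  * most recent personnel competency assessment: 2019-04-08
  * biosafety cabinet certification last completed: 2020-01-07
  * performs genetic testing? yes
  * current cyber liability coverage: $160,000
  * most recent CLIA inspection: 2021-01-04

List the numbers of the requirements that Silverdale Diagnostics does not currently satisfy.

1, 2, 3, 4, 6, 7, 9, 11

1. personnel qualification records absent → not met
2. CLIA inspection 162 days ago vs limit 120 → not met
3. condition 'performs high-complexity testing' holds; quality-control review 1046 days ago vs limit 730 → not met
4. condition 'handles select agents' holds; personnel competency assessment 799 days ago vs limit 730 → not met
5. biosafety cabinet certification 525 days ago vs limit 540 → met
6. proficiency testing 124 days ago vs limit 120 → not met
7. cyber liability coverage $160,000 < $175,000 → not met
8. open corrective-action items 0 ≤ 2 → met
9. specimen chain-of-custody procedure absent → not met
10. quality-management plan present → met
11. condition 'performs genetic testing' holds; instrument calibration 78 days ago vs limit 60 → not met
Not met: 1, 2, 3, 4, 6, 7, 9, 11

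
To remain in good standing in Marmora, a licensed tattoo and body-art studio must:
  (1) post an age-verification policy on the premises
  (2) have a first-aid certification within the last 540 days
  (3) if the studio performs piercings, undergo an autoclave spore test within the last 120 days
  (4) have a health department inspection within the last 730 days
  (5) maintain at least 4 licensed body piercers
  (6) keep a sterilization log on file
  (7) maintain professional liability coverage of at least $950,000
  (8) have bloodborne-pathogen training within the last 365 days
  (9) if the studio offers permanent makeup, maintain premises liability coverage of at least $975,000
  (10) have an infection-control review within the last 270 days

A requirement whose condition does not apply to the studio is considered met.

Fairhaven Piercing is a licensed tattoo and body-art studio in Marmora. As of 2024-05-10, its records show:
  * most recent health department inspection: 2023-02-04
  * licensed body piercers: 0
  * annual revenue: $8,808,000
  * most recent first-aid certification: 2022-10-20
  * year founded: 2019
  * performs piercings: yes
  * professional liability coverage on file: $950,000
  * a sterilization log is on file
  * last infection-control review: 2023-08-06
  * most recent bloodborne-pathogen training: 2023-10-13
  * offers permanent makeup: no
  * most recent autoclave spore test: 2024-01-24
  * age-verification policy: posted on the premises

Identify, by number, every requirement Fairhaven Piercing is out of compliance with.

1. age-verification policy present → met
2. first-aid certification 568 days ago vs limit 540 → not met
3. condition 'performs piercings' holds; autoclave spore test 107 days ago vs limit 120 → met
4. health department inspection 461 days ago vs limit 730 → met
5. licensed body piercers 0 < 4 → not met
6. sterilization log present → met
7. professional liability coverage $950,000 ≥ $950,000 → met
8. bloodborne-pathogen training 210 days ago vs limit 365 → met
9. condition 'offers permanent makeup' does not hold → requirement n/a → met
10. infection-control review 278 days ago vs limit 270 → not met
Not met: 2, 5, 10

2, 5, 10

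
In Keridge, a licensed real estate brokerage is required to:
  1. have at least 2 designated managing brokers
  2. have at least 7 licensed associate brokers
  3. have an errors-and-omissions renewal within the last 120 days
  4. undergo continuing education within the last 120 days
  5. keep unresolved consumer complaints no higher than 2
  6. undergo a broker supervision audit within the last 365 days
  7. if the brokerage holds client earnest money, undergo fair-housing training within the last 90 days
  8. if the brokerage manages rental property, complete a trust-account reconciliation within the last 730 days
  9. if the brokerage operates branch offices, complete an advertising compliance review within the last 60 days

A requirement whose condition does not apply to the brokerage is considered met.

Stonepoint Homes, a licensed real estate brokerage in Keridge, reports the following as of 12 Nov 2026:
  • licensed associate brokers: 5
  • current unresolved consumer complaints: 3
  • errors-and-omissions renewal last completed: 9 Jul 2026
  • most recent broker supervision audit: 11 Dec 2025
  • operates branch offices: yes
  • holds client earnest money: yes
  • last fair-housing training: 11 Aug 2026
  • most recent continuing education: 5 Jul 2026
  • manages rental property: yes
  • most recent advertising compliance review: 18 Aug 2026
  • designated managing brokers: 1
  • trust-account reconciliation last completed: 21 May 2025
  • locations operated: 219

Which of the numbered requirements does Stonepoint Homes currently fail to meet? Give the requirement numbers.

1, 2, 3, 4, 5, 7, 9

1. designated managing brokers 1 < 2 → not met
2. licensed associate brokers 5 < 7 → not met
3. errors-and-omissions renewal 126 days ago vs limit 120 → not met
4. continuing education 130 days ago vs limit 120 → not met
5. unresolved consumer complaints 3 > 2 → not met
6. broker supervision audit 336 days ago vs limit 365 → met
7. condition 'holds client earnest money' holds; fair-housing training 93 days ago vs limit 90 → not met
8. condition 'manages rental property' holds; trust-account reconciliation 540 days ago vs limit 730 → met
9. condition 'operates branch offices' holds; advertising compliance review 86 days ago vs limit 60 → not met
Not met: 1, 2, 3, 4, 5, 7, 9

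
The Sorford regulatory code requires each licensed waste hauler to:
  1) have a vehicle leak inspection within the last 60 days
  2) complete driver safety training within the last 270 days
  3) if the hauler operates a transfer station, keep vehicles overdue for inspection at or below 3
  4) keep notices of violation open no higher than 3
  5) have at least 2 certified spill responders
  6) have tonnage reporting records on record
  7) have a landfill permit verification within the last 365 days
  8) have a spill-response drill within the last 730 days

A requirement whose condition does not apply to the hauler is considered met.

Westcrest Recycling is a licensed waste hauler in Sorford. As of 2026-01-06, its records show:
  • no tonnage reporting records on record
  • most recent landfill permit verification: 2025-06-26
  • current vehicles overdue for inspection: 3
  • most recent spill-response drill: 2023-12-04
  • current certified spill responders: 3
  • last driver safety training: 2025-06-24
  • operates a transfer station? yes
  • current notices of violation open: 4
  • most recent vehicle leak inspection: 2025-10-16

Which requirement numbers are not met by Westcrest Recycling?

1. vehicle leak inspection 82 days ago vs limit 60 → not met
2. driver safety training 196 days ago vs limit 270 → met
3. condition 'operates a transfer station' holds; vehicles overdue for inspection 3 ≤ 3 → met
4. notices of violation open 4 > 3 → not met
5. certified spill responders 3 ≥ 2 → met
6. tonnage reporting records absent → not met
7. landfill permit verification 194 days ago vs limit 365 → met
8. spill-response drill 764 days ago vs limit 730 → not met
Not met: 1, 4, 6, 8

1, 4, 6, 8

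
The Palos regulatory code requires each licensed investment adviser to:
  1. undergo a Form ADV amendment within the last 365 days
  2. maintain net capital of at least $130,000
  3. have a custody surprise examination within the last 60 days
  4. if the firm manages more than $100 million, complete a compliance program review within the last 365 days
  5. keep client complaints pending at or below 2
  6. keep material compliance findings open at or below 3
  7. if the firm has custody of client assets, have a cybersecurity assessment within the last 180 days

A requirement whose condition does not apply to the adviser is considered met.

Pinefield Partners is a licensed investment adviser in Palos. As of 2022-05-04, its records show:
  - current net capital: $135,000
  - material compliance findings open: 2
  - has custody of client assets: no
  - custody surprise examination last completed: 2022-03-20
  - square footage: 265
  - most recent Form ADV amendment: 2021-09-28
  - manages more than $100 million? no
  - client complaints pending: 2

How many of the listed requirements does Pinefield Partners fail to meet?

0

1. Form ADV amendment 218 days ago vs limit 365 → met
2. net capital $135,000 ≥ $130,000 → met
3. custody surprise examination 45 days ago vs limit 60 → met
4. condition 'manages more than $100 million' does not hold → requirement n/a → met
5. client complaints pending 2 ≤ 2 → met
6. material compliance findings open 2 ≤ 3 → met
7. condition 'has custody of client assets' does not hold → requirement n/a → met
Not met: 0 of 7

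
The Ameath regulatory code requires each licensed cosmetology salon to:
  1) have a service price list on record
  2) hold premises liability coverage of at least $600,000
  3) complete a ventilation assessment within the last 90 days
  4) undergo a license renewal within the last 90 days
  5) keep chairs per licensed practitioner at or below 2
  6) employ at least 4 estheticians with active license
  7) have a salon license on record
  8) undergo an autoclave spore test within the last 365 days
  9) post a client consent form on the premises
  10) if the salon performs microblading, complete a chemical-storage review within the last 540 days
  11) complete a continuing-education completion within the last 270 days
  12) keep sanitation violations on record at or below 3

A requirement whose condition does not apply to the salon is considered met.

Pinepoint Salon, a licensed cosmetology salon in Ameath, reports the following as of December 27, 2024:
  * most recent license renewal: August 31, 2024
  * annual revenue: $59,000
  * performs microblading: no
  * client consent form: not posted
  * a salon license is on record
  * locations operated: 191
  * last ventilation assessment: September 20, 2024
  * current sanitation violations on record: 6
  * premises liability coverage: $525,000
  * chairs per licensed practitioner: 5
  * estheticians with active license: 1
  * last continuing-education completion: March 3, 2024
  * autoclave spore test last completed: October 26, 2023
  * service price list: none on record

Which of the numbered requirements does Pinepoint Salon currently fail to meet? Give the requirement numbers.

1, 2, 3, 4, 5, 6, 8, 9, 11, 12

1. service price list absent → not met
2. premises liability coverage $525,000 < $600,000 → not met
3. ventilation assessment 98 days ago vs limit 90 → not met
4. license renewal 118 days ago vs limit 90 → not met
5. chairs per licensed practitioner 5 > 2 → not met
6. estheticians with active license 1 < 4 → not met
7. salon license present → met
8. autoclave spore test 428 days ago vs limit 365 → not met
9. client consent form absent → not met
10. condition 'performs microblading' does not hold → requirement n/a → met
11. continuing-education completion 299 days ago vs limit 270 → not met
12. sanitation violations on record 6 > 3 → not met
Not met: 1, 2, 3, 4, 5, 6, 8, 9, 11, 12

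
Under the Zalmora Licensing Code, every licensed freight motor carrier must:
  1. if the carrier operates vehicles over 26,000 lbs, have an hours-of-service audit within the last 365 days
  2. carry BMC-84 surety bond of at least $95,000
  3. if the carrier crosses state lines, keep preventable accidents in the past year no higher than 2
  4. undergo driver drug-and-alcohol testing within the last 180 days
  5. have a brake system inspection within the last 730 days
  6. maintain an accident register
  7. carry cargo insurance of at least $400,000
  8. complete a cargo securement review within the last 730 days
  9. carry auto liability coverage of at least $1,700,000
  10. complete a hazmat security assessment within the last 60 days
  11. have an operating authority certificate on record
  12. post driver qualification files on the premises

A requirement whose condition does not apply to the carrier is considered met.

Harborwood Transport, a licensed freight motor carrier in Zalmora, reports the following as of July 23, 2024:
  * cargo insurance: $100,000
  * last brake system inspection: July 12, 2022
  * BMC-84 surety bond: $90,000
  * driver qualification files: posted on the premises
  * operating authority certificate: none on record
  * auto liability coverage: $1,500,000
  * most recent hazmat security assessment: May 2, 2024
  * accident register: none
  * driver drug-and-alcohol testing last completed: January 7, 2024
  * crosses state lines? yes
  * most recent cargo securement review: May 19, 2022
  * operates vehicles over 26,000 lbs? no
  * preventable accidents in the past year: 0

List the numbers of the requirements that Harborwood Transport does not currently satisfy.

2, 4, 5, 6, 7, 8, 9, 10, 11

1. condition 'operates vehicles over 26,000 lbs' does not hold → requirement n/a → met
2. BMC-84 surety bond $90,000 < $95,000 → not met
3. condition 'crosses state lines' holds; preventable accidents in the past year 0 ≤ 2 → met
4. driver drug-and-alcohol testing 198 days ago vs limit 180 → not met
5. brake system inspection 742 days ago vs limit 730 → not met
6. accident register absent → not met
7. cargo insurance $100,000 < $400,000 → not met
8. cargo securement review 796 days ago vs limit 730 → not met
9. auto liability coverage $1,500,000 < $1,700,000 → not met
10. hazmat security assessment 82 days ago vs limit 60 → not met
11. operating authority certificate absent → not met
12. driver qualification files present → met
Not met: 2, 4, 5, 6, 7, 8, 9, 10, 11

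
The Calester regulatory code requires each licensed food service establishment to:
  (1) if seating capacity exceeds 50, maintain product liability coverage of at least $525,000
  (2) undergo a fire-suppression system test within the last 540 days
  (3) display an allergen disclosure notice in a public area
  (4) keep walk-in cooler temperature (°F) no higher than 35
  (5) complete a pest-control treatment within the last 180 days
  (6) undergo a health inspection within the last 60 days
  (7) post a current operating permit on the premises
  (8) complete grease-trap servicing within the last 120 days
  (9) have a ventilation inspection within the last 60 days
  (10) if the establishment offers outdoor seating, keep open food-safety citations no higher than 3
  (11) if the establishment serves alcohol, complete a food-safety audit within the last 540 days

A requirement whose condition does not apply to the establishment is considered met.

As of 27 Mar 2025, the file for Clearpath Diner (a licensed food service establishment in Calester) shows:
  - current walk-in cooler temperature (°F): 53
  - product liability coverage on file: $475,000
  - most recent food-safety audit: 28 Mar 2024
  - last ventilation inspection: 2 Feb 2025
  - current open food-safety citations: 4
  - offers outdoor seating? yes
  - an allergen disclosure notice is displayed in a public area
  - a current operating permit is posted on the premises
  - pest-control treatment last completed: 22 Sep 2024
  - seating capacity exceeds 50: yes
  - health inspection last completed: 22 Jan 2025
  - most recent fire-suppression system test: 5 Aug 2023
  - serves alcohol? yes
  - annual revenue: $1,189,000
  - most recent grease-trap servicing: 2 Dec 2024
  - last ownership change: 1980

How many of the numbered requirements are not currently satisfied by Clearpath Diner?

6

1. condition 'seating capacity exceeds 50' holds; product liability coverage $475,000 < $525,000 → not met
2. fire-suppression system test 600 days ago vs limit 540 → not met
3. allergen disclosure notice present → met
4. walk-in cooler temperature (°F) 53 > 35 → not met
5. pest-control treatment 186 days ago vs limit 180 → not met
6. health inspection 64 days ago vs limit 60 → not met
7. current operating permit present → met
8. grease-trap servicing 115 days ago vs limit 120 → met
9. ventilation inspection 53 days ago vs limit 60 → met
10. condition 'offers outdoor seating' holds; open food-safety citations 4 > 3 → not met
11. condition 'serves alcohol' holds; food-safety audit 364 days ago vs limit 540 → met
Not met: 6 of 11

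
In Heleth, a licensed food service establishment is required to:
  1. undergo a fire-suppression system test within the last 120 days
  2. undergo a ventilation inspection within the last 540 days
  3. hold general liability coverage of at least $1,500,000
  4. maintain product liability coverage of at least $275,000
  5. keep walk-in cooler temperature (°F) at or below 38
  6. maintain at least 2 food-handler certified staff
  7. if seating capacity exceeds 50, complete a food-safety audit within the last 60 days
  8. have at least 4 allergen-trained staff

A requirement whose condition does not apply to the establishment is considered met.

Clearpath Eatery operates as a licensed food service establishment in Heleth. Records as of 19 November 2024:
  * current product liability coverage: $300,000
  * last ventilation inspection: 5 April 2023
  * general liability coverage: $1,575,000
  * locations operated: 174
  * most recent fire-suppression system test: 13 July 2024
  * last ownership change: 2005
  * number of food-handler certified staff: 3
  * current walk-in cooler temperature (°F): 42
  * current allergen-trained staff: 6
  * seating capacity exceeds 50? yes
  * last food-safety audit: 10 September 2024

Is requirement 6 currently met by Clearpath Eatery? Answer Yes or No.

Yes

6. food-handler certified staff 3 ≥ 2 → met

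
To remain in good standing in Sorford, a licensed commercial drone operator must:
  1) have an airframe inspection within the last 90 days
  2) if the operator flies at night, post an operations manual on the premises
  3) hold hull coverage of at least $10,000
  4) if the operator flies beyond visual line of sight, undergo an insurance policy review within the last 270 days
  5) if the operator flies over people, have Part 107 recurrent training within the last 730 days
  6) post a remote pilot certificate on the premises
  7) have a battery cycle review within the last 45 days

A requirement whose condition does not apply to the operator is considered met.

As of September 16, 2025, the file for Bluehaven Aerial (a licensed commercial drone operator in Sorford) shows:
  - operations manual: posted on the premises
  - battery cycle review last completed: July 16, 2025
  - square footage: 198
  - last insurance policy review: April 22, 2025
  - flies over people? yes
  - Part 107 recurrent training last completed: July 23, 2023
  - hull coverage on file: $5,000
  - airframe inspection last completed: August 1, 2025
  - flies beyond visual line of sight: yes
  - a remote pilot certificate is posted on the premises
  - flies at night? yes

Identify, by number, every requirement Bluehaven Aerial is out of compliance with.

1. airframe inspection 46 days ago vs limit 90 → met
2. condition 'flies at night' holds; operations manual present → met
3. hull coverage $5,000 < $10,000 → not met
4. condition 'flies beyond visual line of sight' holds; insurance policy review 147 days ago vs limit 270 → met
5. condition 'flies over people' holds; Part 107 recurrent training 786 days ago vs limit 730 → not met
6. remote pilot certificate present → met
7. battery cycle review 62 days ago vs limit 45 → not met
Not met: 3, 5, 7

3, 5, 7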